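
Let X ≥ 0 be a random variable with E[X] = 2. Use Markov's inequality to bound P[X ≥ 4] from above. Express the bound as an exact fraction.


μ = E[X] = 2, a = 4.
Markov: P[X ≥ 4] ≤ μ/a = (2)/4 = 1/2.
Numerically: ≈ 0.5000.
(Since a = 4 > μ = 2.0000, the bound 1/2 is < 1 and informative.)

P[X ≥ 4] ≤ 1/2 ≈ 0.5000.


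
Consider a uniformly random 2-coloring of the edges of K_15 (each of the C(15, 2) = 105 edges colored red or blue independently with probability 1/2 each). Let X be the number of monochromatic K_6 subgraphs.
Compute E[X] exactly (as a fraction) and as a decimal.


Let X = Σ_S X_S over the C(15, 6) = 5005 subsets S of size 6, where X_S = 1 if the K_6 on S is monochromatic.
For a fixed S, the K_6 on S has C(6, 2) = 15 edges. P[all 15 edges red] = (1/2)^15, and likewise for blue, so P[monochromatic] = 2·(1/2)^15 = 2^{1 − 15} = 1/16384.
By linearity of expectation: E[X] = C(15, 6) · 2^{1 − 15} = 5005 · 1/16384 = 5005/16384.
Numerically: E[X] ≈ 0.3055.

E[X] = C(15,6)·2^(1−C(6,2)) = 5005/16384 ≈ 0.3055.


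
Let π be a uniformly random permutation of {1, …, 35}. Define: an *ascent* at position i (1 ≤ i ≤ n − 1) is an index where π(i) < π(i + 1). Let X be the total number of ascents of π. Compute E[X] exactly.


Write X = Σ X_I over i = 1, …, 34, with X_I the indicator of one ascent.
There are 34 indicators.
For each fixed i, the pair (π(i), π(i+1)) is a uniformly random ordered pair of distinct values from {1, …, 35}; by symmetry P[π(i) < π(i+1)] = 1/2.
By linearity: E[X] = 34 · (1/2) = (35 − 1) · (1/2) = 17 ≈ 17.000000.

E[X] = 17 = 17.000000.


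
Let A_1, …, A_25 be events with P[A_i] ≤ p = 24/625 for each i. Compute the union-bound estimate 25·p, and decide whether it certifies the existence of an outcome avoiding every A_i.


Union bound: P[∪_{i=1}^{25} A_i] ≤ Σ_i P[A_i] ≤ 25·p = 25·(24/625) = 24/25.
Numerically: 24/25 ≈ 0.9600.
Is 24/25 < 1? YES.
Since P[∪ A_i] ≤ 24/25 < 1, the complement has P[∩ A_i^c] ≥ 1 − 24/25 = 1/25 > 0, so some outcome avoids every A_i.

25·p = 24/25 ≈ 0.9600; existence CERTIFIED by the union bound.


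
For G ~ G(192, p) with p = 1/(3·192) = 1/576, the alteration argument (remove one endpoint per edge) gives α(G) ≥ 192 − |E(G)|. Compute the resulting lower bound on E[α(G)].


E[|E(G)|] = C(192, 2)·p = 18336 · (1/576) = 191/6.
E[α(G)] ≥ n − E[|E(G)|] = 192 − 191/6 = 961/6.
Numerically: ≈ 160.166667.
(This is only a lower bound; the true E[α(G)] may be larger.)

E[α(G)] ≥ 961/6 ≈ 160.166667.


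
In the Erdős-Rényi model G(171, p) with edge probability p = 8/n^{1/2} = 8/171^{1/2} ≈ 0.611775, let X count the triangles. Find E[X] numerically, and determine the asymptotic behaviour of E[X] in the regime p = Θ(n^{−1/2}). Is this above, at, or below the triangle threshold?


Number of potential triangles: C(171, 3) = 818805.
Each occurs with probability p³ ≈ (0.611775)³ ≈ 2.28968530e-01.
By linearity: E[X] = C(171, 3)·p³ ≈ 818805 · 2.28968530e-01 ≈ 187480.576970.
Since α = 1/2 < 1, p = c/n^{1/2} ≫ 1/n is above the triangle threshold p ~ 1/n. Asymptotically E[X] ~ (c³/6)·n^{3(1−α)} = (8³/6)·n^{1.5} → ∞; triangles are abundant w.h.p.

E[X] ≈ 187480.576970; in regime p = Θ(1/n^{1/2}) E[X] diverges (above the triangle threshold p ~ 1/n).


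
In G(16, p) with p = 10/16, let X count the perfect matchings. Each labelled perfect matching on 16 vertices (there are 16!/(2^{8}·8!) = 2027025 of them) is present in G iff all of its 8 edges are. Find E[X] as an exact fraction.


K_16 has 16!/(2^{8}·8!) = 2027025 labelled perfect matchings.
For each such perfect matching H, let X_H = 1 if all 8 edges of H are present in G. Then P[X_H = 1] = p^{8} = (5/8)^{8} = 390625/16777216.
By linearity of expectation: E[X] = Σ_H E[X_H] = 2027025 · p^{8} = 2027025 · 390625/16777216 = 791806640625/16777216.
Numerically: E[X] ≈ 47195.4.

E[X] = 2027025 · (5/8)^{8} = 791806640625/16777216 ≈ 47195.4.


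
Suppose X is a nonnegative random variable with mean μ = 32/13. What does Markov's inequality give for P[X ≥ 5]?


μ = E[X] = 32/13, a = 5.
Markov: P[X ≥ 5] ≤ μ/a = (32/13)/5 = 32/65.
Numerically: ≈ 0.492308.
(Since a = 5 > μ = 2.461538, the bound 32/65 is < 1 and informative.)

P[X ≥ 5] ≤ 32/65 ≈ 0.492308.


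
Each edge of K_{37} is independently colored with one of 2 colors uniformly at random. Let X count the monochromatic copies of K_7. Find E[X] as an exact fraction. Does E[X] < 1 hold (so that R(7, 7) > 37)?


E[X] = C(37, 7) · 2^{1 − 21} = 10295472 · 2^{−20} = 10295472/1048576.
As a reduced fraction: E[X] = 643467/65536 ≈ 9.8185272.
Is E[X] < 1? NO.
Since E[X] ≥ 1, the first-moment bound is inconclusive at n = 37; it does NOT by itself certify R(7, 7) > 37.

E[X] = 643467/65536 ≈ 9.8185272; E[X] ≥ 1; first-moment method inconclusive here.


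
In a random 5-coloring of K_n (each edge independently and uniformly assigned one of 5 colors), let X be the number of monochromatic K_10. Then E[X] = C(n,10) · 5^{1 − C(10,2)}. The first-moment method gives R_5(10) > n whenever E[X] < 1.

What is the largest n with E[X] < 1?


We need C(n, 10) · 5^{1 − 45} < 1, i.e. C(n, 10) < 5^{45 − 1} = 5684341886080801486968994140625.
Check values of n near the boundary:
  n = 5391: C(5391, 10) = 5666344714787188828795213697883; 5666344714787188828795213697883 < 5684341886080801486968994140625? YES
  n = 5392: C(5392, 10) = 5676873040158402483252283957448; 5676873040158402483252283957448 < 5684341886080801486968994140625? YES
  n = 5393: C(5393, 10) = 5687418968154238267170642278008; 5687418968154238267170642278008 < 5684341886080801486968994140625? NO
The largest n with C(n, 10) < 5684341886080801486968994140625 is n = 5392 (where E[X] = 5676873040158402483252283957448/5684341886080801486968994140625 ≈ 0.99869). Hence R_5(10) > 5392, i.e. R_5(10) ≥ 5393.

Largest n = 5392; hence R_5(10) > 5392.


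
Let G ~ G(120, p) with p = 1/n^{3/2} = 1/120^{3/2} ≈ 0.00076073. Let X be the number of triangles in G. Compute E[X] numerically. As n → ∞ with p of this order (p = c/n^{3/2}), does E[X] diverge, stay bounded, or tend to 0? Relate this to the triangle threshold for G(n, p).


Number of potential triangles: C(120, 3) = 280840.
Each occurs with probability p³ ≈ (0.00076073)³ ≈ 4.4023482e-10.
By linearity: E[X] = C(120, 3)·p³ ≈ 280840 · 4.4023482e-10 ≈ 0.00012.
Since α = 3/2 > 1, p = c/n^{3/2} = o(1/n) is below the triangle threshold p ~ 1/n. Asymptotically E[X] ~ (c³/6)·n^{3(1−α)} = (1³/6)·n^{-1.5} → 0, so by Markov's inequality G has no triangles w.h.p.

E[X] ≈ 0.00012; in regime p = Θ(1/n^{3/2}) E[X] tends to 0 (below the triangle threshold p ~ 1/n).


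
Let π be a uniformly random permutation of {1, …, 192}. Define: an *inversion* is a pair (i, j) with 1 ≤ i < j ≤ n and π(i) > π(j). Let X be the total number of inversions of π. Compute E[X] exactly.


Write X = Σ X_I over the C(192, 2) = 18336 pairs i < j, with X_I the indicator of one inversion.
There are 18336 indicators.
For each fixed pair i < j, the values π(i) and π(j) are two distinct elements of {1, …, 192} in uniformly random order; by symmetry P[π(i) > π(j)] = 1/2.
By linearity: E[X] = 18336 · (1/2) = C(192, 2) · (1/2) = 18336/2 = 9168 ≈ 9168.000.

E[X] = 9168 = 9168.000.


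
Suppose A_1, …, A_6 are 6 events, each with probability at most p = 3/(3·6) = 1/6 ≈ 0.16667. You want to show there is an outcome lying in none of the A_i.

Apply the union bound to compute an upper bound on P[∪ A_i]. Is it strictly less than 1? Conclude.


Union bound: P[∪_{i=1}^{6} A_i] ≤ Σ_i P[A_i] ≤ 6·p = 6·(1/6) = 1.
Numerically: 1 ≈ 1.00000.
Is 1 < 1? NO.
Since the bound 1 is ≥ 1, the union bound is uninformative here; it does NOT by itself certify existence.

6·p = 1 ≈ 1.00000; existence NOT certified by the union bound.


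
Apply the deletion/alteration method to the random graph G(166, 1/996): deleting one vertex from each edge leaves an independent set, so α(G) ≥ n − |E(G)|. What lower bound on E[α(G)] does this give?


E[|E(G)|] = C(166, 2)·p = 13695 · (1/996) = 55/4.
E[α(G)] ≥ n − E[|E(G)|] = 166 − 55/4 = 609/4.
Numerically: ≈ 152.25000.
(This is only a lower bound; the true E[α(G)] may be larger.)

E[α(G)] ≥ 609/4 ≈ 152.25000.


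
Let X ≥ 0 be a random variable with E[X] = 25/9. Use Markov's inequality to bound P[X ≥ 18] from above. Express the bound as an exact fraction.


μ = E[X] = 25/9, a = 18.
Markov: P[X ≥ 18] ≤ μ/a = (25/9)/18 = 25/162.
Numerically: ≈ 0.154.
(Since a = 18 > μ = 2.778, the bound 25/162 is < 1 and informative.)

P[X ≥ 18] ≤ 25/162 ≈ 0.154.


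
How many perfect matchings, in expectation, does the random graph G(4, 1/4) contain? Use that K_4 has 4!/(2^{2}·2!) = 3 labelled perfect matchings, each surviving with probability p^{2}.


K_4 has 4!/(2^{2}·2!) = 3 labelled perfect matchings.
For each such perfect matching H, let X_H = 1 if all 2 edges of H are present in G. Then P[X_H = 1] = p^{2} = (1/4)^{2} = 1/16.
By linearity: E[X] = Σ_H E[X_H] = 3 · p^{2} = 3 · 1/16 = 3/16.
Numerically: E[X] ≈ 0.1875.

E[X] = 3 · (1/4)^{2} = 3/16 ≈ 0.1875.


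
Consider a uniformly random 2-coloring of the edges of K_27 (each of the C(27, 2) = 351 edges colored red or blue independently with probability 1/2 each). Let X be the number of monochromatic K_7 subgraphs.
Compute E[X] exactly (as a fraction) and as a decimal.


Let X = Σ_S X_S over the C(27, 7) = 888030 subsets S of size 7, where X_S = 1 if the K_7 on S is monochromatic.
For a fixed S, the K_7 on S has C(7, 2) = 21 edges. P[all 21 edges red] = (1/2)^21, and likewise for blue, so P[monochromatic] = 2·(1/2)^21 = 2^{1 − 21} = 1/1048576.
Summing: E[X] = C(27, 7) · 2^{1 − 21} = 888030 · 1/1048576 = 444015/524288.
Numerically: E[X] ≈ 0.847.

E[X] = C(27,7)·2^(1−C(7,2)) = 444015/524288 ≈ 0.847.


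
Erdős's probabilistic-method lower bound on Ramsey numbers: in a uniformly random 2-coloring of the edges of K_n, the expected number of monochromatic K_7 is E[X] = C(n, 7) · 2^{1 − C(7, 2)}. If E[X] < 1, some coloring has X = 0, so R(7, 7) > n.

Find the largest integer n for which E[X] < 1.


We need C(n, 7) · 2^{1 − 21} < 1, i.e. C(n, 7) < 2^{21 − 1} = 1048576.
Check values of n near the boundary:
  n = 24: C(24, 7) = 346104; 346104 < 1048576? YES
  n = 25: C(25, 7) = 480700; 480700 < 1048576? YES
  n = 26: C(26, 7) = 657800; 657800 < 1048576? YES
  n = 27: C(27, 7) = 888030; 888030 < 1048576? YES
  n = 28: C(28, 7) = 1184040; 1184040 < 1048576? NO
  n = 29: C(29, 7) = 1560780; 1560780 < 1048576? NO
  n = 30: C(30, 7) = 2035800; 2035800 < 1048576? NO
The largest n with C(n, 7) < 1048576 is n = 27 (where E[X] = 444015/524288 ≈ 0.8468914). Hence R(7, 7) > 27, i.e. R(7, 7) ≥ 28.

Largest n = 27; hence R(7, 7) > 27.


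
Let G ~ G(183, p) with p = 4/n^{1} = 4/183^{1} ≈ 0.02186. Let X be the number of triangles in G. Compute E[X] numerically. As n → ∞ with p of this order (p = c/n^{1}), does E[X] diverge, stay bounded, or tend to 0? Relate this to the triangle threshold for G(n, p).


Number of potential triangles: C(183, 3) = 1004731.
Each occurs with probability p³ ≈ (0.02186)³ ≈ 1.044303e-05.
By linearity: E[X] = C(183, 3)·p³ ≈ 1004731 · 1.044303e-05 ≈ 10.4924.
Here α = 1, so p = 4/n is exactly at the triangle threshold p ~ 1/n. Asymptotically E[X] → c³/6 = 4³/6 = 32/3 ≈ 10.6667, a bounded constant. In this regime the triangle count is asymptotically Poisson(c³/6).

E[X] ≈ 10.4924; in regime p = Θ(1/n^{1}) E[X] stays bounded (at the triangle threshold p ~ 1/n).


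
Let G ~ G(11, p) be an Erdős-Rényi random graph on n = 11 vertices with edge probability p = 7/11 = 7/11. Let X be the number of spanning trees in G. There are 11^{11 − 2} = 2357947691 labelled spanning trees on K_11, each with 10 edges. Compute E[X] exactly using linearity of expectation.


K_11 has 11^{11 − 2} = 2357947691 labelled spanning trees.
For each such spanning tree H, let X_H = 1 if all 10 edges of H are present in G. Then P[X_H = 1] = p^{10} = (7/11)^{10} = 282475249/25937424601.
Summing the indicators: E[X] = Σ_H E[X_H] = 2357947691 · p^{10} = 2357947691 · 282475249/25937424601 = 282475249/11.
Numerically: E[X] ≈ 2.568e+07.

E[X] = 2357947691 · (7/11)^{10} = 282475249/11 ≈ 2.568e+07.


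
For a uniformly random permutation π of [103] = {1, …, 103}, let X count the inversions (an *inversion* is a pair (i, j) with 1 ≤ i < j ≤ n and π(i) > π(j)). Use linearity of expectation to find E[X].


Write X = Σ X_I over the C(103, 2) = 5253 pairs i < j, with X_I the indicator of one inversion.
There are 5253 indicators.
For each fixed pair i < j, the values π(i) and π(j) are two distinct elements of {1, …, 103} in uniformly random order; by symmetry P[π(i) > π(j)] = 1/2.
By linearity: E[X] = 5253 · (1/2) = C(103, 2) · (1/2) = 5253/2 = 5253/2 ≈ 2626.50000.

E[X] = 5253/2 = 2626.50000.


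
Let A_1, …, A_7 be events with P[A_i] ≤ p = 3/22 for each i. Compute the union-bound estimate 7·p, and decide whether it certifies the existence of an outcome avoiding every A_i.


Union bound: P[∪_{i=1}^{7} A_i] ≤ Σ_i P[A_i] ≤ 7·p = 7·(3/22) = 21/22.
Numerically: 21/22 ≈ 0.9545455.
Is 21/22 < 1? YES.
Since P[∪ A_i] ≤ 21/22 < 1, the complement has P[∩ A_i^c] ≥ 1 − 21/22 = 1/22 > 0, so some outcome avoids every A_i.

7·p = 21/22 ≈ 0.9545455; existence CERTIFIED by the union bound.


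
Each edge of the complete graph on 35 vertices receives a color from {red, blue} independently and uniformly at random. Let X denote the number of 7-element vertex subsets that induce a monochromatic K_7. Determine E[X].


Let X = Σ_S X_S over the C(35, 7) = 6724520 subsets S of size 7, where X_S = 1 if the K_7 on S is monochromatic.
For a fixed S, the K_7 on S has C(7, 2) = 21 edges. P[all 21 edges red] = (1/2)^21, and likewise for blue, so P[monochromatic] = 2·(1/2)^21 = 2^{1 − 21} = 1/1048576.
By linearity of expectation: E[X] = C(35, 7) · 2^{1 − 21} = 6724520 · 1/1048576 = 840565/131072.
Numerically: E[X] ≈ 6.413002.

E[X] = C(35,7)·2^(1−C(7,2)) = 840565/131072 ≈ 6.413002.


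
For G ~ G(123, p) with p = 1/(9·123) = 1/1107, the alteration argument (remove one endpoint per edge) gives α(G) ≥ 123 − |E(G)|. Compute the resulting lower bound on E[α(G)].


E[|E(G)|] = C(123, 2)·p = 7503 · (1/1107) = 61/9.
E[α(G)] ≥ n − E[|E(G)|] = 123 − 61/9 = 1046/9.
Numerically: ≈ 116.222.
(This is only a lower bound; the true E[α(G)] may be larger.)

E[α(G)] ≥ 1046/9 ≈ 116.222.


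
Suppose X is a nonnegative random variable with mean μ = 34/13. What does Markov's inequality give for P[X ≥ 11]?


μ = E[X] = 34/13, a = 11.
Markov: P[X ≥ 11] ≤ μ/a = (34/13)/11 = 34/143.
Numerically: ≈ 0.237762.
(Since a = 11 > μ = 2.615385, the bound 34/143 is < 1 and informative.)

P[X ≥ 11] ≤ 34/143 ≈ 0.237762.


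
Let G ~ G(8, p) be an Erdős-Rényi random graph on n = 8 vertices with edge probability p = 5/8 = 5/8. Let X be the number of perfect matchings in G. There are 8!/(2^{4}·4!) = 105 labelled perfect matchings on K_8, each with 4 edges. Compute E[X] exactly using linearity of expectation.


K_8 has 8!/(2^{4}·4!) = 105 labelled perfect matchings.
For each such perfect matching H, let X_H = 1 if all 4 edges of H are present in G. Then P[X_H = 1] = p^{4} = (5/8)^{4} = 625/4096.
By linearity: E[X] = Σ_H E[X_H] = 105 · p^{4} = 105 · 625/4096 = 65625/4096.
Numerically: E[X] ≈ 16.02.

E[X] = 105 · (5/8)^{4} = 65625/4096 ≈ 16.02.


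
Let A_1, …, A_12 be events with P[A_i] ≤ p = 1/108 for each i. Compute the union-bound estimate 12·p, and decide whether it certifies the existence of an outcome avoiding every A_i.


Union bound: P[∪_{i=1}^{12} A_i] ≤ Σ_i P[A_i] ≤ 12·p = 12·(1/108) = 1/9.
Numerically: 1/9 ≈ 0.11111.
Is 1/9 < 1? YES.
Since P[∪ A_i] ≤ 1/9 < 1, the complement has P[∩ A_i^c] ≥ 1 − 1/9 = 8/9 > 0, so some outcome avoids every A_i.

12·p = 1/9 ≈ 0.11111; existence CERTIFIED by the union bound.


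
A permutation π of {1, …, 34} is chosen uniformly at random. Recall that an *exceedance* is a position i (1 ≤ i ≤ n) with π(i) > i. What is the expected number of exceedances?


Write X = Σ_{i=1}^{34} X_i, where X_i = 1_{π(i) > i}.
For each fixed i, π(i) is uniform over {1, …, 34} (marginal of a uniform permutation), so P[π(i) > i] = (n − i)/n. Summing: Σ_{i=1}^{34} (n − i)/n = (0 + 1 + … + 33)/34 = 34(34 − 1)/(2·34) = (34 − 1)/2.
Hence E[X] = Σ_{i=1}^{34} (34 − i)/34 = 33/2 ≈ 16.500.

E[X] = 33/2 = 16.500.


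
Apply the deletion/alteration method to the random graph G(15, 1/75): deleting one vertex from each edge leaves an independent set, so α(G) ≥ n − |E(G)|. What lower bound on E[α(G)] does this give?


E[|E(G)|] = C(15, 2)·p = 105 · (1/75) = 7/5.
E[α(G)] ≥ n − E[|E(G)|] = 15 − 7/5 = 68/5.
Numerically: ≈ 13.6000.
(This is only a lower bound; the true E[α(G)] may be larger.)

E[α(G)] ≥ 68/5 ≈ 13.6000.


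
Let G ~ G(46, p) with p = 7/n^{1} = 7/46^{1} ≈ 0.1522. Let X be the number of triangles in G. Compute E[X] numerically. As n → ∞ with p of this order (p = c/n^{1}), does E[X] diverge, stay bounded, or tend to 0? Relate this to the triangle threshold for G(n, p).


Number of potential triangles: C(46, 3) = 15180.
Each occurs with probability p³ ≈ (0.1522)³ ≈ 3.523876e-03.
By linearity: E[X] = C(46, 3)·p³ ≈ 15180 · 3.523876e-03 ≈ 53.4924.
Here α = 1, so p = 7/n is exactly at the triangle threshold p ~ 1/n. Asymptotically E[X] → c³/6 = 7³/6 = 343/6 ≈ 57.1667, a bounded constant. In this regime the triangle count is asymptotically Poisson(c³/6).

E[X] ≈ 53.4924; in regime p = Θ(1/n^{1}) E[X] stays bounded (at the triangle threshold p ~ 1/n).


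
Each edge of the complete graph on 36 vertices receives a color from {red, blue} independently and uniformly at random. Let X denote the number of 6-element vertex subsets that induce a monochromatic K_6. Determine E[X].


Let X = Σ_S X_S over the C(36, 6) = 1947792 subsets S of size 6, where X_S = 1 if the K_6 on S is monochromatic.
For a fixed S, the K_6 on S has C(6, 2) = 15 edges. P[all 15 edges red] = (1/2)^15, and likewise for blue, so P[monochromatic] = 2·(1/2)^15 = 2^{1 − 15} = 1/16384.
By linearity of expectation: E[X] = C(36, 6) · 2^{1 − 15} = 1947792 · 1/16384 = 121737/1024.
Numerically: E[X] ≈ 118.883789.

E[X] = C(36,6)·2^(1−C(6,2)) = 121737/1024 ≈ 118.883789.


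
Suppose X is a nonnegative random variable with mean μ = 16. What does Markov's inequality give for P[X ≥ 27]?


μ = E[X] = 16, a = 27.
Markov: P[X ≥ 27] ≤ μ/a = (16)/27 = 16/27.
Numerically: ≈ 0.5926.
(Since a = 27 > μ = 16.0000, the bound 16/27 is < 1 and informative.)

P[X ≥ 27] ≤ 16/27 ≈ 0.5926.


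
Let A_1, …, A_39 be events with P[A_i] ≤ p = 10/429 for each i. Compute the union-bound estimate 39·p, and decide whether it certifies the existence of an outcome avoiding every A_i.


Union bound: P[∪_{i=1}^{39} A_i] ≤ Σ_i P[A_i] ≤ 39·p = 39·(10/429) = 10/11.
Numerically: 10/11 ≈ 0.9090909.
Is 10/11 < 1? YES.
Since P[∪ A_i] ≤ 10/11 < 1, the complement has P[∩ A_i^c] ≥ 1 − 10/11 = 1/11 > 0, so some outcome avoids every A_i.

39·p = 10/11 ≈ 0.9090909; existence CERTIFIED by the union bound.


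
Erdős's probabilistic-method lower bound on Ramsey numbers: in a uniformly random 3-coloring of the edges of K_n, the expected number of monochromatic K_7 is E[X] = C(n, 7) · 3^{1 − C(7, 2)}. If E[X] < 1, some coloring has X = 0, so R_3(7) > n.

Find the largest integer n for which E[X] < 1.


We need C(n, 7) · 3^{1 − 21} < 1, i.e. C(n, 7) < 3^{21 − 1} = 3486784401.
Check values of n near the boundary:
  n = 76: C(76, 7) = 2186189400; 2186189400 < 3486784401? YES
  n = 77: C(77, 7) = 2404808340; 2404808340 < 3486784401? YES
  n = 78: C(78, 7) = 2641902120; 2641902120 < 3486784401? YES
  n = 79: C(79, 7) = 2898753715; 2898753715 < 3486784401? YES
  n = 80: C(80, 7) = 3176716400; 3176716400 < 3486784401? YES
  n = 81: C(81, 7) = 3477216600; 3477216600 < 3486784401? YES
  n = 82: C(82, 7) = 3801756816; 3801756816 < 3486784401? NO
  n = 83: C(83, 7) = 4151918628; 4151918628 < 3486784401? NO
The largest n with C(n, 7) < 3486784401 is n = 81 (where E[X] = 42928600/43046721 ≈ 0.997). Hence R_3(7) > 81, i.e. R_3(7) ≥ 82.

Largest n = 81; hence R_3(7) > 81.


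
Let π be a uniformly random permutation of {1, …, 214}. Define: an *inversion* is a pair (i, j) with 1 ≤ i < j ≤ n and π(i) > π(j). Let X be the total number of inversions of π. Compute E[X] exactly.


Write X = Σ X_I over the C(214, 2) = 22791 pairs i < j, with X_I the indicator of one inversion.
There are 22791 indicators.
For each fixed pair i < j, the values π(i) and π(j) are two distinct elements of {1, …, 214} in uniformly random order; by symmetry P[π(i) > π(j)] = 1/2.
By linearity: E[X] = 22791 · (1/2) = C(214, 2) · (1/2) = 22791/2 = 22791/2 ≈ 11395.5000.

E[X] = 22791/2 = 11395.5000.


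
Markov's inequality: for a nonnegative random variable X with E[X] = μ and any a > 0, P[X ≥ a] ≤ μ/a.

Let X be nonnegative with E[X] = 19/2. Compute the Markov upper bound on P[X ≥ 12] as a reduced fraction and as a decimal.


μ = E[X] = 19/2, a = 12.
Markov: P[X ≥ 12] ≤ μ/a = (19/2)/12 = 19/24.
Numerically: ≈ 0.7917.
(Since a = 12 > μ = 9.5000, the bound 19/24 is < 1 and informative.)

P[X ≥ 12] ≤ 19/24 ≈ 0.7917.


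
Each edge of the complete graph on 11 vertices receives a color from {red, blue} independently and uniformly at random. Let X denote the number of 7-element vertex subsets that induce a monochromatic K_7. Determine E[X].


Let X = Σ_S X_S over the C(11, 7) = 330 subsets S of size 7, where X_S = 1 if the K_7 on S is monochromatic.
For a fixed S, the K_7 on S has C(7, 2) = 21 edges. P[all 21 edges red] = (1/2)^21, and likewise for blue, so P[monochromatic] = 2·(1/2)^21 = 2^{1 − 21} = 1/1048576.
By linearity of expectation: E[X] = C(11, 7) · 2^{1 − 21} = 330 · 1/1048576 = 165/524288.
Numerically: E[X] ≈ 0.000.

E[X] = C(11,7)·2^(1−C(7,2)) = 165/524288 ≈ 0.000.


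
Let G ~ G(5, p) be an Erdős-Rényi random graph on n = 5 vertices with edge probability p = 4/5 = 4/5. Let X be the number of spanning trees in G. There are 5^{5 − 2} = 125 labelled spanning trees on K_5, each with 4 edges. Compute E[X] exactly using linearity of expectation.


K_5 has 5^{5 − 2} = 125 labelled spanning trees.
For each such spanning tree H, let X_H = 1 if all 4 edges of H are present in G. Then P[X_H = 1] = p^{4} = (4/5)^{4} = 256/625.
Summing the indicators: E[X] = Σ_H E[X_H] = 125 · p^{4} = 125 · 256/625 = 256/5.
Numerically: E[X] ≈ 51.2.

E[X] = 125 · (4/5)^{4} = 256/5 ≈ 51.2.


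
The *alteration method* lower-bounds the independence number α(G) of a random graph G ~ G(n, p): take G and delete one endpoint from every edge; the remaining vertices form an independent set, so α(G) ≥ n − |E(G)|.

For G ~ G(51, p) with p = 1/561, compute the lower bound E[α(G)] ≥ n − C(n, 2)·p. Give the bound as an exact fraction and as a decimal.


E[|E(G)|] = C(51, 2)·p = 1275 · (1/561) = 25/11.
E[α(G)] ≥ n − E[|E(G)|] = 51 − 25/11 = 536/11.
Numerically: ≈ 48.72727.
(This is only a lower bound; the true E[α(G)] may be larger.)

E[α(G)] ≥ 536/11 ≈ 48.72727.


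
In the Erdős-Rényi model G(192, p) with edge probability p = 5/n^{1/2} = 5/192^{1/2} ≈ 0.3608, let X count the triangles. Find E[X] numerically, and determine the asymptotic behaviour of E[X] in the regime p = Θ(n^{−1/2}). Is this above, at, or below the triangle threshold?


Number of potential triangles: C(192, 3) = 1161280.
Each occurs with probability p³ ≈ (0.3608)³ ≈ 4.698489e-02.
By linearity: E[X] = C(192, 3)·p³ ≈ 1161280 · 4.698489e-02 ≈ 54562.6075.
Since α = 1/2 < 1, p = c/n^{1/2} ≫ 1/n is above the triangle threshold p ~ 1/n. Asymptotically E[X] ~ (c³/6)·n^{3(1−α)} = (5³/6)·n^{1.5} → ∞; triangles are abundant w.h.p.

E[X] ≈ 54562.6075; in regime p = Θ(1/n^{1/2}) E[X] diverges (above the triangle threshold p ~ 1/n).


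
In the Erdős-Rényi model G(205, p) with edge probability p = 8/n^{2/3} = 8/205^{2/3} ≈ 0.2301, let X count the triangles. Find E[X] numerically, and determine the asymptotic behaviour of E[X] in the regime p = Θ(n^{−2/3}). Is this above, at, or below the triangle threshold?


Number of potential triangles: C(205, 3) = 1414910.
Each occurs with probability p³ ≈ (0.2301)³ ≈ 1.218322e-02.
By linearity: E[X] = C(205, 3)·p³ ≈ 1414910 · 1.218322e-02 ≈ 17238.1659.
Since α = 2/3 < 1, p = c/n^{2/3} ≫ 1/n is above the triangle threshold p ~ 1/n. Asymptotically E[X] ~ (c³/6)·n^{3(1−α)} = (8³/6)·n^{1} → ∞; triangles are abundant w.h.p.

E[X] ≈ 17238.1659; in regime p = Θ(1/n^{2/3}) E[X] diverges (above the triangle threshold p ~ 1/n).


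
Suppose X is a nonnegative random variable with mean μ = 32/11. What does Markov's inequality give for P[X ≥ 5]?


μ = E[X] = 32/11, a = 5.
Markov: P[X ≥ 5] ≤ μ/a = (32/11)/5 = 32/55.
Numerically: ≈ 0.5818.
(Since a = 5 > μ = 2.9091, the bound 32/55 is < 1 and informative.)

P[X ≥ 5] ≤ 32/55 ≈ 0.5818.


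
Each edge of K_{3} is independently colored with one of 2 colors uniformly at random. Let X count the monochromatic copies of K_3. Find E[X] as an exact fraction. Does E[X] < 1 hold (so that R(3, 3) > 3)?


E[X] = C(3, 3) · 2^{1 − 3} = 1 · 2^{−2} = 1/4.
As a reduced fraction: E[X] = 1/4 ≈ 0.2500.
Is E[X] < 1? YES.
Since E[X] < 1, there exists a 2-coloring of K_{3} with no monochromatic K_3; hence R(3, 3) > 3.

E[X] = 1/4 ≈ 0.2500; E[X] < 1, so R(3, 3) > 3.


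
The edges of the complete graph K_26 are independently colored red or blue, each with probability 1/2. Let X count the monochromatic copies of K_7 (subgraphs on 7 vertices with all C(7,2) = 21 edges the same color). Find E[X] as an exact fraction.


Let X = Σ_S X_S over the C(26, 7) = 657800 subsets S of size 7, where X_S = 1 if the K_7 on S is monochromatic.
For a fixed S, the K_7 on S has C(7, 2) = 21 edges. P[all 21 edges red] = (1/2)^21, and likewise for blue, so P[monochromatic] = 2·(1/2)^21 = 2^{1 − 21} = 1/1048576.
Summing: E[X] = C(26, 7) · 2^{1 − 21} = 657800 · 1/1048576 = 82225/131072.
Numerically: E[X] ≈ 0.627.

E[X] = C(26,7)·2^(1−C(7,2)) = 82225/131072 ≈ 0.627.


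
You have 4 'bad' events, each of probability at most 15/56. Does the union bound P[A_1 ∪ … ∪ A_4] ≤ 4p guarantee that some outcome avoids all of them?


Union bound: P[∪_{i=1}^{4} A_i] ≤ Σ_i P[A_i] ≤ 4·p = 4·(15/56) = 15/14.
Numerically: 15/14 ≈ 1.07143.
Is 15/14 < 1? NO.
Since the bound 15/14 is ≥ 1, the union bound is uninformative here; it does NOT by itself certify existence.

4·p = 15/14 ≈ 1.07143; existence NOT certified by the union bound.


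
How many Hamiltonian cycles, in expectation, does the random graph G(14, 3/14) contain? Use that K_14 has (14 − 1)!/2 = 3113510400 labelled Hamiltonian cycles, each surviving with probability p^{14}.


K_14 has (14 − 1)!/2 = 3113510400 labelled Hamiltonian cycles.
For each such Hamiltonian cycle H, let X_H = 1 if all 14 edges of H are present in G. Then P[X_H = 1] = p^{14} = (3/14)^{14} = 4782969/11112006825558016.
By linearity of expectation: E[X] = Σ_H E[X_H] = 3113510400 · p^{14} = 3113510400 · 4782969/11112006825558016 = 4155084744525/3100448333024.
Numerically: E[X] ≈ 1.3402.

E[X] = 3113510400 · (3/14)^{14} = 4155084744525/3100448333024 ≈ 1.3402.


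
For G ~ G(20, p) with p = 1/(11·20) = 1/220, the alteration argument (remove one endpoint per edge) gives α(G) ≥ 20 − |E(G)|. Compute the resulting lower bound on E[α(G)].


E[|E(G)|] = C(20, 2)·p = 190 · (1/220) = 19/22.
E[α(G)] ≥ n − E[|E(G)|] = 20 − 19/22 = 421/22.
Numerically: ≈ 19.1364.
(This is only a lower bound; the true E[α(G)] may be larger.)

E[α(G)] ≥ 421/22 ≈ 19.1364.


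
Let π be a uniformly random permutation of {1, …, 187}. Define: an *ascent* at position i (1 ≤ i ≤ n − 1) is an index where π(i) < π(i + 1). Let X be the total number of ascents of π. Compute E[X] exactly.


Write X = Σ X_I over i = 1, …, 186, with X_I the indicator of one ascent.
There are 186 indicators.
For each fixed i, the pair (π(i), π(i+1)) is a uniformly random ordered pair of distinct values from {1, …, 187}; by symmetry P[π(i) < π(i+1)] = 1/2.
By linearity: E[X] = 186 · (1/2) = (187 − 1) · (1/2) = 93 ≈ 93.0000.

E[X] = 93 = 93.0000.


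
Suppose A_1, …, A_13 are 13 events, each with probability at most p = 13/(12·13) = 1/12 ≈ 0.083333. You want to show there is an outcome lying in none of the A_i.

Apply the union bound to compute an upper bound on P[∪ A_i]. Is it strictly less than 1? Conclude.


Union bound: P[∪_{i=1}^{13} A_i] ≤ Σ_i P[A_i] ≤ 13·p = 13·(1/12) = 13/12.
Numerically: 13/12 ≈ 1.083333.
Is 13/12 < 1? NO.
Since the bound 13/12 is ≥ 1, the union bound is uninformative here; it does NOT by itself certify existence.

13·p = 13/12 ≈ 1.083333; existence NOT certified by the union bound.


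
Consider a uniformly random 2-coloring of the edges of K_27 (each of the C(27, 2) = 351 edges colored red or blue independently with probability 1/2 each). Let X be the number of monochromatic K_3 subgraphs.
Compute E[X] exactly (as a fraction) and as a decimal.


Let X = Σ_S X_S over the C(27, 3) = 2925 subsets S of size 3, where X_S = 1 if the K_3 on S is monochromatic.
For a fixed S, the K_3 on S has C(3, 2) = 3 edges. P[all 3 edges red] = (1/2)^3, and likewise for blue, so P[monochromatic] = 2·(1/2)^3 = 2^{1 − 3} = 1/4.
Summing: E[X] = C(27, 3) · 2^{1 − 3} = 2925 · 1/4 = 2925/4.
Numerically: E[X] ≈ 731.250000.

E[X] = C(27,3)·2^(1−C(3,2)) = 2925/4 ≈ 731.250000.


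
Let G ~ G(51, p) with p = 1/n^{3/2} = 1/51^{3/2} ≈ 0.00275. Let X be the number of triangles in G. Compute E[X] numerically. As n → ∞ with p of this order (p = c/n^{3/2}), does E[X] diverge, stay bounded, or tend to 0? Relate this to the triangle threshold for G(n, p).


Number of potential triangles: C(51, 3) = 20825.
Each occurs with probability p³ ≈ (0.00275)³ ≈ 2.06983e-08.
By linearity: E[X] = C(51, 3)·p³ ≈ 20825 · 2.06983e-08 ≈ 0.000.
Since α = 3/2 > 1, p = c/n^{3/2} = o(1/n) is below the triangle threshold p ~ 1/n. Asymptotically E[X] ~ (c³/6)·n^{3(1−α)} = (1³/6)·n^{-1.5} → 0, so by Markov's inequality G has no triangles w.h.p.

E[X] ≈ 0.000; in regime p = Θ(1/n^{3/2}) E[X] tends to 0 (below the triangle threshold p ~ 1/n).


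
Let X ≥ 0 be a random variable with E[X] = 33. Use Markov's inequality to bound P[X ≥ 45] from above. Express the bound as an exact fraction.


μ = E[X] = 33, a = 45.
Markov: P[X ≥ 45] ≤ μ/a = (33)/45 = 11/15.
Numerically: ≈ 0.733333.
(Since a = 45 > μ = 33.000000, the bound 11/15 is < 1 and informative.)

P[X ≥ 45] ≤ 11/15 ≈ 0.733333.


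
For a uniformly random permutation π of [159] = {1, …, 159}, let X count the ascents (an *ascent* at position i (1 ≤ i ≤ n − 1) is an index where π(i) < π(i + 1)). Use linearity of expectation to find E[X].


Write X = Σ X_I over i = 1, …, 158, with X_I the indicator of one ascent.
There are 158 indicators.
For each fixed i, the pair (π(i), π(i+1)) is a uniformly random ordered pair of distinct values from {1, …, 159}; by symmetry P[π(i) < π(i+1)] = 1/2.
By linearity: E[X] = 158 · (1/2) = (159 − 1) · (1/2) = 79 ≈ 79.0000.

E[X] = 79 = 79.0000.


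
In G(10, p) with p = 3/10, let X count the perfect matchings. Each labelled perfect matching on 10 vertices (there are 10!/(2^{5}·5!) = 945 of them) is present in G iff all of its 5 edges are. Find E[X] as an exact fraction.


K_10 has 10!/(2^{5}·5!) = 945 labelled perfect matchings.
For each such perfect matching H, let X_H = 1 if all 5 edges of H are present in G. Then P[X_H = 1] = p^{5} = (3/10)^{5} = 243/100000.
By linearity of expectation: E[X] = Σ_H E[X_H] = 945 · p^{5} = 945 · 243/100000 = 45927/20000.
Numerically: E[X] ≈ 2.29635.

E[X] = 945 · (3/10)^{5} = 45927/20000 ≈ 2.29635.


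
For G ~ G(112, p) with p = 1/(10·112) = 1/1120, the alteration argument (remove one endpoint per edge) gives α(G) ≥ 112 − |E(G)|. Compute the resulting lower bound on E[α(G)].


E[|E(G)|] = C(112, 2)·p = 6216 · (1/1120) = 111/20.
E[α(G)] ≥ n − E[|E(G)|] = 112 − 111/20 = 2129/20.
Numerically: ≈ 106.450.
(This is only a lower bound; the true E[α(G)] may be larger.)

E[α(G)] ≥ 2129/20 ≈ 106.450.


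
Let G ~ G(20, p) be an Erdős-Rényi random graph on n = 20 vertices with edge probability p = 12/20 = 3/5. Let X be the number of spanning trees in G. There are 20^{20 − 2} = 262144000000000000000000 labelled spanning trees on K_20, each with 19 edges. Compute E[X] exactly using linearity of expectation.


K_20 has 20^{20 − 2} = 262144000000000000000000 labelled spanning trees.
For each such spanning tree H, let X_H = 1 if all 19 edges of H are present in G. Then P[X_H = 1] = p^{19} = (3/5)^{19} = 1162261467/19073486328125.
By linearity: E[X] = Σ_H E[X_H] = 262144000000000000000000 · p^{19} = 262144000000000000000000 · 1162261467/19073486328125 = 79869999842655731712/5.
Numerically: E[X] ≈ 1.5974e+19.

E[X] = 262144000000000000000000 · (3/5)^{19} = 79869999842655731712/5 ≈ 1.5974e+19.


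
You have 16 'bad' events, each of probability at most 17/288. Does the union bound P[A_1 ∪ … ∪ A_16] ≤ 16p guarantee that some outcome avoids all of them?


Union bound: P[∪_{i=1}^{16} A_i] ≤ Σ_i P[A_i] ≤ 16·p = 16·(17/288) = 17/18.
Numerically: 17/18 ≈ 0.9444.
Is 17/18 < 1? YES.
Since P[∪ A_i] ≤ 17/18 < 1, the complement has P[∩ A_i^c] ≥ 1 − 17/18 = 1/18 > 0, so some outcome avoids every A_i.

16·p = 17/18 ≈ 0.9444; existence CERTIFIED by the union bound.


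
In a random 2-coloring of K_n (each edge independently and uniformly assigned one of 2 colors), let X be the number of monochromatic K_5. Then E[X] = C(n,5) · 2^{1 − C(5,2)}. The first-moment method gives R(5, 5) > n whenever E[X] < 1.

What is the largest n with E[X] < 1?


We need C(n, 5) · 2^{1 − 10} < 1, i.e. C(n, 5) < 2^{10 − 1} = 512.
Check values of n near the boundary:
  n = 6: C(6, 5) = 6; 6 < 512? YES
  n = 7: C(7, 5) = 21; 21 < 512? YES
  n = 8: C(8, 5) = 56; 56 < 512? YES
  n = 9: C(9, 5) = 126; 126 < 512? YES
  n = 10: C(10, 5) = 252; 252 < 512? YES
  n = 11: C(11, 5) = 462; 462 < 512? YES
  n = 12: C(12, 5) = 792; 792 < 512? NO
The largest n with C(n, 5) < 512 is n = 11 (where E[X] = 231/256 ≈ 0.902344). Hence R(5, 5) > 11, i.e. R(5, 5) ≥ 12.

Largest n = 11; hence R(5, 5) > 11.


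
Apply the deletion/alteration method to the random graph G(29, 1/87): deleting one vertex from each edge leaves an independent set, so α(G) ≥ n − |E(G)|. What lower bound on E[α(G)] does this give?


E[|E(G)|] = C(29, 2)·p = 406 · (1/87) = 14/3.
E[α(G)] ≥ n − E[|E(G)|] = 29 − 14/3 = 73/3.
Numerically: ≈ 24.333333.
(This is only a lower bound; the true E[α(G)] may be larger.)

E[α(G)] ≥ 73/3 ≈ 24.333333.


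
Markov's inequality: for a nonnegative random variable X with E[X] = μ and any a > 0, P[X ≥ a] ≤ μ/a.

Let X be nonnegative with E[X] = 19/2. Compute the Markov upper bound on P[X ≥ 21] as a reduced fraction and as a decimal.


μ = E[X] = 19/2, a = 21.
Markov: P[X ≥ 21] ≤ μ/a = (19/2)/21 = 19/42.
Numerically: ≈ 0.45238.
(Since a = 21 > μ = 9.50000, the bound 19/42 is < 1 and informative.)

P[X ≥ 21] ≤ 19/42 ≈ 0.45238.


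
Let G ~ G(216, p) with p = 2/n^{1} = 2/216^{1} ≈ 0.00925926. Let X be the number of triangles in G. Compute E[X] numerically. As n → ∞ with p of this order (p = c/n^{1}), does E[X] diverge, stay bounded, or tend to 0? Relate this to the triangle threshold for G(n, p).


Number of potential triangles: C(216, 3) = 1656360.
Each occurs with probability p³ ≈ (0.00925926)³ ≈ 7.93832241e-07.
By linearity: E[X] = C(216, 3)·p³ ≈ 1656360 · 7.93832241e-07 ≈ 1.314872.
Here α = 1, so p = 2/n is exactly at the triangle threshold p ~ 1/n. Asymptotically E[X] → c³/6 = 2³/6 = 4/3 ≈ 1.333333, a bounded constant. In this regime the triangle count is asymptotically Poisson(c³/6).

E[X] ≈ 1.314872; in regime p = Θ(1/n^{1}) E[X] stays bounded (at the triangle threshold p ~ 1/n).


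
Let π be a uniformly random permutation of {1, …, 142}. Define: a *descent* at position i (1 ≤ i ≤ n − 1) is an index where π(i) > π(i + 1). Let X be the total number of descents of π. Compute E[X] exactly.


Write X = Σ X_I over i = 1, …, 141, with X_I the indicator of one descent.
There are 141 indicators.
For each fixed i, the pair (π(i), π(i+1)) is a uniformly random ordered pair of distinct values from {1, …, 142}; by symmetry P[π(i) > π(i+1)] = 1/2.
By linearity: E[X] = 141 · (1/2) = (142 − 1) · (1/2) = 141/2 ≈ 70.50000.

E[X] = 141/2 = 70.50000.


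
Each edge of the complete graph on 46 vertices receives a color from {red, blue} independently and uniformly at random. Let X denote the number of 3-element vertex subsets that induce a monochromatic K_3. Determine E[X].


Let X = Σ_S X_S over the C(46, 3) = 15180 subsets S of size 3, where X_S = 1 if the K_3 on S is monochromatic.
For a fixed S, the K_3 on S has C(3, 2) = 3 edges. P[all 3 edges red] = (1/2)^3, and likewise for blue, so P[monochromatic] = 2·(1/2)^3 = 2^{1 − 3} = 1/4.
Summing: E[X] = C(46, 3) · 2^{1 − 3} = 15180 · 1/4 = 3795.
Numerically: E[X] ≈ 3795.0000.

E[X] = C(46,3)·2^(1−C(3,2)) = 3795 ≈ 3795.0000.


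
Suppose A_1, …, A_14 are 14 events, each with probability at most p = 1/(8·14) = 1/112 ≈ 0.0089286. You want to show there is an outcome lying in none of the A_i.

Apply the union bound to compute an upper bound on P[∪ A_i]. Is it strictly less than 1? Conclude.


Union bound: P[∪_{i=1}^{14} A_i] ≤ Σ_i P[A_i] ≤ 14·p = 14·(1/112) = 1/8.
Numerically: 1/8 ≈ 0.1250000.
Is 1/8 < 1? YES.
Since P[∪ A_i] ≤ 1/8 < 1, the complement has P[∩ A_i^c] ≥ 1 − 1/8 = 7/8 > 0, so some outcome avoids every A_i.

14·p = 1/8 ≈ 0.1250000; existence CERTIFIED by the union bound.


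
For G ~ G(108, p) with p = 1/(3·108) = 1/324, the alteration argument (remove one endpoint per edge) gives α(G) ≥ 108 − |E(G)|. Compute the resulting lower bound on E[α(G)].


E[|E(G)|] = C(108, 2)·p = 5778 · (1/324) = 107/6.
E[α(G)] ≥ n − E[|E(G)|] = 108 − 107/6 = 541/6.
Numerically: ≈ 90.167.
(This is only a lower bound; the true E[α(G)] may be larger.)

E[α(G)] ≥ 541/6 ≈ 90.167.


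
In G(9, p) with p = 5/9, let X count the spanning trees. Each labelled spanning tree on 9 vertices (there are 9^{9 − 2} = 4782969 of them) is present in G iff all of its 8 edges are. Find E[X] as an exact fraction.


K_9 has 9^{9 − 2} = 4782969 labelled spanning trees.
For each such spanning tree H, let X_H = 1 if all 8 edges of H are present in G. Then P[X_H = 1] = p^{8} = (5/9)^{8} = 390625/43046721.
By linearity: E[X] = Σ_H E[X_H] = 4782969 · p^{8} = 4782969 · 390625/43046721 = 390625/9.
Numerically: E[X] ≈ 4.34e+04.

E[X] = 4782969 · (5/9)^{8} = 390625/9 ≈ 4.34e+04.


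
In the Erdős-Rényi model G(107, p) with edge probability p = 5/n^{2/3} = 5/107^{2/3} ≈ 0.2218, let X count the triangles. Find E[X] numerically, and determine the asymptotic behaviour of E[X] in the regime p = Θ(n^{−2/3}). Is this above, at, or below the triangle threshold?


Number of potential triangles: C(107, 3) = 198485.
Each occurs with probability p³ ≈ (0.2218)³ ≈ 1.091798e-02.
By linearity: E[X] = C(107, 3)·p³ ≈ 198485 · 1.091798e-02 ≈ 2167.0561.
Since α = 2/3 < 1, p = c/n^{2/3} ≫ 1/n is above the triangle threshold p ~ 1/n. Asymptotically E[X] ~ (c³/6)·n^{3(1−α)} = (5³/6)·n^{1} → ∞; triangles are abundant w.h.p.

E[X] ≈ 2167.0561; in regime p = Θ(1/n^{2/3}) E[X] diverges (above the triangle threshold p ~ 1/n).
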